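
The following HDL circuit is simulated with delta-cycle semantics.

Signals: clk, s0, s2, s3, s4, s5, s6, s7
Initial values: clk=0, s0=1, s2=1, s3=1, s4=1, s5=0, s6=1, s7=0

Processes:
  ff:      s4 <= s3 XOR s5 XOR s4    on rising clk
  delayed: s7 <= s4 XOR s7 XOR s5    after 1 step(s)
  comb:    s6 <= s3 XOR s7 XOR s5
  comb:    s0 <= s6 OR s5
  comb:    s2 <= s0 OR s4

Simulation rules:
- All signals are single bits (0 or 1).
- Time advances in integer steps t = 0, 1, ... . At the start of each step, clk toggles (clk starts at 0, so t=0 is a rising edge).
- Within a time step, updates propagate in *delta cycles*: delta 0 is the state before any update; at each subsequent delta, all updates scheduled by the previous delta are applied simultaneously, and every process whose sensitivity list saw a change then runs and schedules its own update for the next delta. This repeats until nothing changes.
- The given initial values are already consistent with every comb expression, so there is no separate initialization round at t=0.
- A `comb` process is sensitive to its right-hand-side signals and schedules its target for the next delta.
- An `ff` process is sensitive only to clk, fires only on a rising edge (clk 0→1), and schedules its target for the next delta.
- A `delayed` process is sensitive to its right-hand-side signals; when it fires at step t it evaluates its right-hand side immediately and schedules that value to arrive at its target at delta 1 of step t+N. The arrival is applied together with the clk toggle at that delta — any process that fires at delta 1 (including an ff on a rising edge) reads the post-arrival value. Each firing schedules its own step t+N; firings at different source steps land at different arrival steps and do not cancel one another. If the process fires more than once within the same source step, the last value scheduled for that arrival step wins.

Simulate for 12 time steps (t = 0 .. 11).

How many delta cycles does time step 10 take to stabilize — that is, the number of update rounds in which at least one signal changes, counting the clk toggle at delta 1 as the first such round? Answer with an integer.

t0.Δ0 s7=0 s4=1 clk=0 s3=1 s5=0 s0=1 s6=1 s2=1
t0.Δ1 s7=0 s4=1 clk=1 s3=1 s5=0 s0=1 s6=1 s2=1
t0.Δ2 s7=0 s4=0 clk=1 s3=1 s5=0 s0=1 s6=1 s2=1
t1.Δ0 s7=0 s4=0 clk=1 s3=1 s5=0 s0=1 s6=1 s2=1
t1.Δ1 s7=0 s4=0 clk=0 s3=1 s5=0 s0=1 s6=1 s2=1
t2.Δ0 s7=0 s4=0 clk=0 s3=1 s5=0 s0=1 s6=1 s2=1
t2.Δ1 s7=0 s4=0 clk=1 s3=1 s5=0 s0=1 s6=1 s2=1
t2.Δ2 s7=0 s4=1 clk=1 s3=1 s5=0 s0=1 s6=1 s2=1
t3.Δ0 s7=0 s4=1 clk=1 s3=1 s5=0 s0=1 s6=1 s2=1
t3.Δ1 s7=1 s4=1 clk=0 s3=1 s5=0 s0=1 s6=1 s2=1
t3.Δ2 s7=1 s4=1 clk=0 s3=1 s5=0 s0=1 s6=0 s2=1
t3.Δ3 s7=1 s4=1 clk=0 s3=1 s5=0 s0=0 s6=0 s2=1
t4.Δ0 s7=1 s4=1 clk=0 s3=1 s5=0 s0=0 s6=0 s2=1
t4.Δ1 s7=0 s4=1 clk=1 s3=1 s5=0 s0=0 s6=0 s2=1
t4.Δ2 s7=0 s4=0 clk=1 s3=1 s5=0 s0=0 s6=1 s2=1
t4.Δ3 s7=0 s4=0 clk=1 s3=1 s5=0 s0=1 s6=1 s2=0
t4.Δ4 s7=0 s4=0 clk=1 s3=1 s5=0 s0=1 s6=1 s2=1
t5.Δ0 s7=0 s4=0 clk=1 s3=1 s5=0 s0=1 s6=1 s2=1
t5.Δ1 s7=0 s4=0 clk=0 s3=1 s5=0 s0=1 s6=1 s2=1
t6.Δ0 s7=0 s4=0 clk=0 s3=1 s5=0 s0=1 s6=1 s2=1
t6.Δ1 s7=0 s4=0 clk=1 s3=1 s5=0 s0=1 s6=1 s2=1
t6.Δ2 s7=0 s4=1 clk=1 s3=1 s5=0 s0=1 s6=1 s2=1
t7.Δ0 s7=0 s4=1 clk=1 s3=1 s5=0 s0=1 s6=1 s2=1
t7.Δ1 s7=1 s4=1 clk=0 s3=1 s5=0 s0=1 s6=1 s2=1
t7.Δ2 s7=1 s4=1 clk=0 s3=1 s5=0 s0=1 s6=0 s2=1
t7.Δ3 s7=1 s4=1 clk=0 s3=1 s5=0 s0=0 s6=0 s2=1
t8.Δ0 s7=1 s4=1 clk=0 s3=1 s5=0 s0=0 s6=0 s2=1
t8.Δ1 s7=0 s4=1 clk=1 s3=1 s5=0 s0=0 s6=0 s2=1
t8.Δ2 s7=0 s4=0 clk=1 s3=1 s5=0 s0=0 s6=1 s2=1
t8.Δ3 s7=0 s4=0 clk=1 s3=1 s5=0 s0=1 s6=1 s2=0
t8.Δ4 s7=0 s4=0 clk=1 s3=1 s5=0 s0=1 s6=1 s2=1
t9.Δ0 s7=0 s4=0 clk=1 s3=1 s5=0 s0=1 s6=1 s2=1
t9.Δ1 s7=0 s4=0 clk=0 s3=1 s5=0 s0=1 s6=1 s2=1
t10.Δ0 s7=0 s4=0 clk=0 s3=1 s5=0 s0=1 s6=1 s2=1
t10.Δ1 s7=0 s4=0 clk=1 s3=1 s5=0 s0=1 s6=1 s2=1
t10.Δ2 s7=0 s4=1 clk=1 s3=1 s5=0 s0=1 s6=1 s2=1
t11.Δ0 s7=0 s4=1 clk=1 s3=1 s5=0 s0=1 s6=1 s2=1
t11.Δ1 s7=1 s4=1 clk=0 s3=1 s5=0 s0=1 s6=1 s2=1
t11.Δ2 s7=1 s4=1 clk=0 s3=1 s5=0 s0=1 s6=0 s2=1
t11.Δ3 s7=1 s4=1 clk=0 s3=1 s5=0 s0=0 s6=0 s2=1

2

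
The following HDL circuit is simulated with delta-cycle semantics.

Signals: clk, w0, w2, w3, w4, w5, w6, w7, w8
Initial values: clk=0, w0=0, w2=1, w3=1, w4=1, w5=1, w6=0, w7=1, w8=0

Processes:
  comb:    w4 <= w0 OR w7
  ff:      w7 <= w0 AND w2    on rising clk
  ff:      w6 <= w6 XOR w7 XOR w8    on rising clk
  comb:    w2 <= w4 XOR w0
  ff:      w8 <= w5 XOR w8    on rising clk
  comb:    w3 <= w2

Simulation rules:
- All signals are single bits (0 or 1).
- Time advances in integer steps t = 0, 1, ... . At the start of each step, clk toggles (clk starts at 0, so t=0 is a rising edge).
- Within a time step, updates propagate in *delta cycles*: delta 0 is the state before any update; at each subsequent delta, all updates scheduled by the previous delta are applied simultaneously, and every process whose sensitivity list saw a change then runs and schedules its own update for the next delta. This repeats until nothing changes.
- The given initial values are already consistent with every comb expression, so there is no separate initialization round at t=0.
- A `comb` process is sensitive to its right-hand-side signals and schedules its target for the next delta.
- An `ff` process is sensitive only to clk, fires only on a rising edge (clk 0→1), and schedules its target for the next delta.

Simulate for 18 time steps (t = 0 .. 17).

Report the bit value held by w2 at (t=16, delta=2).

0

t0.Δ0 w7=1 w4=1 w6=0 w2=1 w8=0 w0=0 w5=1 clk=0 w3=1
t0.Δ1 w7=1 w4=1 w6=0 w2=1 w8=0 w0=0 w5=1 clk=1 w3=1
t0.Δ2 w7=0 w4=1 w6=1 w2=1 w8=1 w0=0 w5=1 clk=1 w3=1
t0.Δ3 w7=0 w4=0 w6=1 w2=1 w8=1 w0=0 w5=1 clk=1 w3=1
t0.Δ4 w7=0 w4=0 w6=1 w2=0 w8=1 w0=0 w5=1 clk=1 w3=1
t0.Δ5 w7=0 w4=0 w6=1 w2=0 w8=1 w0=0 w5=1 clk=1 w3=0
t1.Δ0 w7=0 w4=0 w6=1 w2=0 w8=1 w0=0 w5=1 clk=1 w3=0
t1.Δ1 w7=0 w4=0 w6=1 w2=0 w8=1 w0=0 w5=1 clk=0 w3=0
t2.Δ0 w7=0 w4=0 w6=1 w2=0 w8=1 w0=0 w5=1 clk=0 w3=0
t2.Δ1 w7=0 w4=0 w6=1 w2=0 w8=1 w0=0 w5=1 clk=1 w3=0
t2.Δ2 w7=0 w4=0 w6=0 w2=0 w8=0 w0=0 w5=1 clk=1 w3=0
t3.Δ0 w7=0 w4=0 w6=0 w2=0 w8=0 w0=0 w5=1 clk=1 w3=0
t3.Δ1 w7=0 w4=0 w6=0 w2=0 w8=0 w0=0 w5=1 clk=0 w3=0
t4.Δ0 w7=0 w4=0 w6=0 w2=0 w8=0 w0=0 w5=1 clk=0 w3=0
t4.Δ1 w7=0 w4=0 w6=0 w2=0 w8=0 w0=0 w5=1 clk=1 w3=0
t4.Δ2 w7=0 w4=0 w6=0 w2=0 w8=1 w0=0 w5=1 clk=1 w3=0
t5.Δ0 w7=0 w4=0 w6=0 w2=0 w8=1 w0=0 w5=1 clk=1 w3=0
t5.Δ1 w7=0 w4=0 w6=0 w2=0 w8=1 w0=0 w5=1 clk=0 w3=0
t6.Δ0 w7=0 w4=0 w6=0 w2=0 w8=1 w0=0 w5=1 clk=0 w3=0
t6.Δ1 w7=0 w4=0 w6=0 w2=0 w8=1 w0=0 w5=1 clk=1 w3=0
t6.Δ2 w7=0 w4=0 w6=1 w2=0 w8=0 w0=0 w5=1 clk=1 w3=0
t7.Δ0 w7=0 w4=0 w6=1 w2=0 w8=0 w0=0 w5=1 clk=1 w3=0
t7.Δ1 w7=0 w4=0 w6=1 w2=0 w8=0 w0=0 w5=1 clk=0 w3=0
t8.Δ0 w7=0 w4=0 w6=1 w2=0 w8=0 w0=0 w5=1 clk=0 w3=0
t8.Δ1 w7=0 w4=0 w6=1 w2=0 w8=0 w0=0 w5=1 clk=1 w3=0
t8.Δ2 w7=0 w4=0 w6=1 w2=0 w8=1 w0=0 w5=1 clk=1 w3=0
t9.Δ0 w7=0 w4=0 w6=1 w2=0 w8=1 w0=0 w5=1 clk=1 w3=0
t9.Δ1 w7=0 w4=0 w6=1 w2=0 w8=1 w0=0 w5=1 clk=0 w3=0
t10.Δ0 w7=0 w4=0 w6=1 w2=0 w8=1 w0=0 w5=1 clk=0 w3=0
t10.Δ1 w7=0 w4=0 w6=1 w2=0 w8=1 w0=0 w5=1 clk=1 w3=0
t10.Δ2 w7=0 w4=0 w6=0 w2=0 w8=0 w0=0 w5=1 clk=1 w3=0
t11.Δ0 w7=0 w4=0 w6=0 w2=0 w8=0 w0=0 w5=1 clk=1 w3=0
t11.Δ1 w7=0 w4=0 w6=0 w2=0 w8=0 w0=0 w5=1 clk=0 w3=0
t12.Δ0 w7=0 w4=0 w6=0 w2=0 w8=0 w0=0 w5=1 clk=0 w3=0
t12.Δ1 w7=0 w4=0 w6=0 w2=0 w8=0 w0=0 w5=1 clk=1 w3=0
t12.Δ2 w7=0 w4=0 w6=0 w2=0 w8=1 w0=0 w5=1 clk=1 w3=0
t13.Δ0 w7=0 w4=0 w6=0 w2=0 w8=1 w0=0 w5=1 clk=1 w3=0
t13.Δ1 w7=0 w4=0 w6=0 w2=0 w8=1 w0=0 w5=1 clk=0 w3=0
t14.Δ0 w7=0 w4=0 w6=0 w2=0 w8=1 w0=0 w5=1 clk=0 w3=0
t14.Δ1 w7=0 w4=0 w6=0 w2=0 w8=1 w0=0 w5=1 clk=1 w3=0
t14.Δ2 w7=0 w4=0 w6=1 w2=0 w8=0 w0=0 w5=1 clk=1 w3=0
t15.Δ0 w7=0 w4=0 w6=1 w2=0 w8=0 w0=0 w5=1 clk=1 w3=0
t15.Δ1 w7=0 w4=0 w6=1 w2=0 w8=0 w0=0 w5=1 clk=0 w3=0
t16.Δ0 w7=0 w4=0 w6=1 w2=0 w8=0 w0=0 w5=1 clk=0 w3=0
t16.Δ1 w7=0 w4=0 w6=1 w2=0 w8=0 w0=0 w5=1 clk=1 w3=0
t16.Δ2 w7=0 w4=0 w6=1 w2=0 w8=1 w0=0 w5=1 clk=1 w3=0
t17.Δ0 w7=0 w4=0 w6=1 w2=0 w8=1 w0=0 w5=1 clk=1 w3=0
t17.Δ1 w7=0 w4=0 w6=1 w2=0 w8=1 w0=0 w5=1 clk=0 w3=0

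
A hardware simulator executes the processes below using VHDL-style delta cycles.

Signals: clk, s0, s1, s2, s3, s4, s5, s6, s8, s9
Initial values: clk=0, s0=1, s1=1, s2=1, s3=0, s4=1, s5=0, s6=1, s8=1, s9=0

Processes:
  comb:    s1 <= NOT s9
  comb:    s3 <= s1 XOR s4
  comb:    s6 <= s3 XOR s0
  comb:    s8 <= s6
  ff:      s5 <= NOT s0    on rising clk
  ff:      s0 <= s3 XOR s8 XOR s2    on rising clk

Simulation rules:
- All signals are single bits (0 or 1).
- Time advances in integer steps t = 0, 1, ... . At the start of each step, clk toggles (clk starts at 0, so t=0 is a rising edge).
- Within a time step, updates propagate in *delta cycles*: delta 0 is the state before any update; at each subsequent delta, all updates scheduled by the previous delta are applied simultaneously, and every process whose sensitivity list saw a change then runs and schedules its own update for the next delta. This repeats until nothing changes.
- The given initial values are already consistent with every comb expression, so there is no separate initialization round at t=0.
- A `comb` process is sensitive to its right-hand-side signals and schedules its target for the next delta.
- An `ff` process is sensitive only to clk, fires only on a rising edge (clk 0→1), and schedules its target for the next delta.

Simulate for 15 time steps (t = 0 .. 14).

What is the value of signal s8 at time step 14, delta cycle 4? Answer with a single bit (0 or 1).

1

[bits: s4,s2,s8,s0,s6,s3,clk,s9,s5,s1]
t=0: Δ0=1111100001 Δ1=1111101001 Δ2=1110101001 Δ3=1110001001 Δ4=1100001001 | 4Δ
t=1: Δ0=1100001001 Δ1=1100000001 | 1Δ
t=2: Δ0=1100000001 Δ1=1100001001 Δ2=1101001011 Δ3=1101101011 Δ4=1111101011 | 4Δ
t=3: Δ0=1111101011 Δ1=1111100011 | 1Δ
t=4: Δ0=1111100011 Δ1=1111101011 Δ2=1110101001 Δ3=1110001001 Δ4=1100001001 | 4Δ
t=5: Δ0=1100001001 Δ1=1100000001 | 1Δ
t=6: Δ0=1100000001 Δ1=1100001001 Δ2=1101001011 Δ3=1101101011 Δ4=1111101011 | 4Δ
t=7: Δ0=1111101011 Δ1=1111100011 | 1Δ
t=8: Δ0=1111100011 Δ1=1111101011 Δ2=1110101001 Δ3=1110001001 Δ4=1100001001 | 4Δ
t=9: Δ0=1100001001 Δ1=1100000001 | 1Δ
t=10: Δ0=1100000001 Δ1=1100001001 Δ2=1101001011 Δ3=1101101011 Δ4=1111101011 | 4Δ
t=11: Δ0=1111101011 Δ1=1111100011 | 1Δ
t=12: Δ0=1111100011 Δ1=1111101011 Δ2=1110101001 Δ3=1110001001 Δ4=1100001001 | 4Δ
t=13: Δ0=1100001001 Δ1=1100000001 | 1Δ
t=14: Δ0=1100000001 Δ1=1100001001 Δ2=1101001011 Δ3=1101101011 Δ4=1111101011 | 4Δ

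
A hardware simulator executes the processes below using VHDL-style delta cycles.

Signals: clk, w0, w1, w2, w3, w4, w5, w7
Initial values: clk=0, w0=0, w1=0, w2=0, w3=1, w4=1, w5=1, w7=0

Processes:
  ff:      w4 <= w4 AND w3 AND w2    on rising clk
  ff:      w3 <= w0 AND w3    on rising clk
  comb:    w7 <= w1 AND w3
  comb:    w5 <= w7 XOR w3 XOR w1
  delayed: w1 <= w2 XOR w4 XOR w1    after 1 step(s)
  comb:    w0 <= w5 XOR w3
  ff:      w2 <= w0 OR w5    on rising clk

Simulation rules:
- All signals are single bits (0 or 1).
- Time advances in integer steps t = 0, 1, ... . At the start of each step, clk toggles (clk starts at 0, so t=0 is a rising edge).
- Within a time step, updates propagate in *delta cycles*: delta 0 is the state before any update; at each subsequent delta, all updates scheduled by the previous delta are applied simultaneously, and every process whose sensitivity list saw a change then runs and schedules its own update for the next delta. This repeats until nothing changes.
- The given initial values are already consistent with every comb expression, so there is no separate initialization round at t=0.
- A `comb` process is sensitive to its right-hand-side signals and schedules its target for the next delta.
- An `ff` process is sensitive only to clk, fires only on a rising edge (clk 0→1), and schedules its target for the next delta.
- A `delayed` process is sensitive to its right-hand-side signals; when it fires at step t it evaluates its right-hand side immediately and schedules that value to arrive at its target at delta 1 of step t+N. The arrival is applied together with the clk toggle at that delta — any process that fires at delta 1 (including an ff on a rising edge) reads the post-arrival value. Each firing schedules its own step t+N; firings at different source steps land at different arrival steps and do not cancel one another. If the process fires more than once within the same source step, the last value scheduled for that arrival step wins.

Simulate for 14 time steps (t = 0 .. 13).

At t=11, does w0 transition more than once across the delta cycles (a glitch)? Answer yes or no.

no

t0.Δ0 w7=0 w1=0 w2=0 w5=1 w0=0 w4=1 clk=0 w3=1
t0.Δ1 w7=0 w1=0 w2=0 w5=1 w0=0 w4=1 clk=1 w3=1
t0.Δ2 w7=0 w1=0 w2=1 w5=1 w0=0 w4=0 clk=1 w3=0
t0.Δ3 w7=0 w1=0 w2=1 w5=0 w0=1 w4=0 clk=1 w3=0
t0.Δ4 w7=0 w1=0 w2=1 w5=0 w0=0 w4=0 clk=1 w3=0
t1.Δ0 w7=0 w1=0 w2=1 w5=0 w0=0 w4=0 clk=1 w3=0
t1.Δ1 w7=0 w1=1 w2=1 w5=0 w0=0 w4=0 clk=0 w3=0
t1.Δ2 w7=0 w1=1 w2=1 w5=1 w0=0 w4=0 clk=0 w3=0
t1.Δ3 w7=0 w1=1 w2=1 w5=1 w0=1 w4=0 clk=0 w3=0
t2.Δ0 w7=0 w1=1 w2=1 w5=1 w0=1 w4=0 clk=0 w3=0
t2.Δ1 w7=0 w1=0 w2=1 w5=1 w0=1 w4=0 clk=1 w3=0
t2.Δ2 w7=0 w1=0 w2=1 w5=0 w0=1 w4=0 clk=1 w3=0
t2.Δ3 w7=0 w1=0 w2=1 w5=0 w0=0 w4=0 clk=1 w3=0
t3.Δ0 w7=0 w1=0 w2=1 w5=0 w0=0 w4=0 clk=1 w3=0
t3.Δ1 w7=0 w1=1 w2=1 w5=0 w0=0 w4=0 clk=0 w3=0
t3.Δ2 w7=0 w1=1 w2=1 w5=1 w0=0 w4=0 clk=0 w3=0
t3.Δ3 w7=0 w1=1 w2=1 w5=1 w0=1 w4=0 clk=0 w3=0
t4.Δ0 w7=0 w1=1 w2=1 w5=1 w0=1 w4=0 clk=0 w3=0
t4.Δ1 w7=0 w1=0 w2=1 w5=1 w0=1 w4=0 clk=1 w3=0
t4.Δ2 w7=0 w1=0 w2=1 w5=0 w0=1 w4=0 clk=1 w3=0
t4.Δ3 w7=0 w1=0 w2=1 w5=0 w0=0 w4=0 clk=1 w3=0
t5.Δ0 w7=0 w1=0 w2=1 w5=0 w0=0 w4=0 clk=1 w3=0
t5.Δ1 w7=0 w1=1 w2=1 w5=0 w0=0 w4=0 clk=0 w3=0
t5.Δ2 w7=0 w1=1 w2=1 w5=1 w0=0 w4=0 clk=0 w3=0
t5.Δ3 w7=0 w1=1 w2=1 w5=1 w0=1 w4=0 clk=0 w3=0
t6.Δ0 w7=0 w1=1 w2=1 w5=1 w0=1 w4=0 clk=0 w3=0
t6.Δ1 w7=0 w1=0 w2=1 w5=1 w0=1 w4=0 clk=1 w3=0
t6.Δ2 w7=0 w1=0 w2=1 w5=0 w0=1 w4=0 clk=1 w3=0
t6.Δ3 w7=0 w1=0 w2=1 w5=0 w0=0 w4=0 clk=1 w3=0
t7.Δ0 w7=0 w1=0 w2=1 w5=0 w0=0 w4=0 clk=1 w3=0
t7.Δ1 w7=0 w1=1 w2=1 w5=0 w0=0 w4=0 clk=0 w3=0
t7.Δ2 w7=0 w1=1 w2=1 w5=1 w0=0 w4=0 clk=0 w3=0
t7.Δ3 w7=0 w1=1 w2=1 w5=1 w0=1 w4=0 clk=0 w3=0
t8.Δ0 w7=0 w1=1 w2=1 w5=1 w0=1 w4=0 clk=0 w3=0
t8.Δ1 w7=0 w1=0 w2=1 w5=1 w0=1 w4=0 clk=1 w3=0
t8.Δ2 w7=0 w1=0 w2=1 w5=0 w0=1 w4=0 clk=1 w3=0
t8.Δ3 w7=0 w1=0 w2=1 w5=0 w0=0 w4=0 clk=1 w3=0
t9.Δ0 w7=0 w1=0 w2=1 w5=0 w0=0 w4=0 clk=1 w3=0
t9.Δ1 w7=0 w1=1 w2=1 w5=0 w0=0 w4=0 clk=0 w3=0
t9.Δ2 w7=0 w1=1 w2=1 w5=1 w0=0 w4=0 clk=0 w3=0
t9.Δ3 w7=0 w1=1 w2=1 w5=1 w0=1 w4=0 clk=0 w3=0
t10.Δ0 w7=0 w1=1 w2=1 w5=1 w0=1 w4=0 clk=0 w3=0
t10.Δ1 w7=0 w1=0 w2=1 w5=1 w0=1 w4=0 clk=1 w3=0
t10.Δ2 w7=0 w1=0 w2=1 w5=0 w0=1 w4=0 clk=1 w3=0
t10.Δ3 w7=0 w1=0 w2=1 w5=0 w0=0 w4=0 clk=1 w3=0
t11.Δ0 w7=0 w1=0 w2=1 w5=0 w0=0 w4=0 clk=1 w3=0
t11.Δ1 w7=0 w1=1 w2=1 w5=0 w0=0 w4=0 clk=0 w3=0
t11.Δ2 w7=0 w1=1 w2=1 w5=1 w0=0 w4=0 clk=0 w3=0
t11.Δ3 w7=0 w1=1 w2=1 w5=1 w0=1 w4=0 clk=0 w3=0
t12.Δ0 w7=0 w1=1 w2=1 w5=1 w0=1 w4=0 clk=0 w3=0
t12.Δ1 w7=0 w1=0 w2=1 w5=1 w0=1 w4=0 clk=1 w3=0
t12.Δ2 w7=0 w1=0 w2=1 w5=0 w0=1 w4=0 clk=1 w3=0
t12.Δ3 w7=0 w1=0 w2=1 w5=0 w0=0 w4=0 clk=1 w3=0
t13.Δ0 w7=0 w1=0 w2=1 w5=0 w0=0 w4=0 clk=1 w3=0
t13.Δ1 w7=0 w1=1 w2=1 w5=0 w0=0 w4=0 clk=0 w3=0
t13.Δ2 w7=0 w1=1 w2=1 w5=1 w0=0 w4=0 clk=0 w3=0
t13.Δ3 w7=0 w1=1 w2=1 w5=1 w0=1 w4=0 clk=0 w3=0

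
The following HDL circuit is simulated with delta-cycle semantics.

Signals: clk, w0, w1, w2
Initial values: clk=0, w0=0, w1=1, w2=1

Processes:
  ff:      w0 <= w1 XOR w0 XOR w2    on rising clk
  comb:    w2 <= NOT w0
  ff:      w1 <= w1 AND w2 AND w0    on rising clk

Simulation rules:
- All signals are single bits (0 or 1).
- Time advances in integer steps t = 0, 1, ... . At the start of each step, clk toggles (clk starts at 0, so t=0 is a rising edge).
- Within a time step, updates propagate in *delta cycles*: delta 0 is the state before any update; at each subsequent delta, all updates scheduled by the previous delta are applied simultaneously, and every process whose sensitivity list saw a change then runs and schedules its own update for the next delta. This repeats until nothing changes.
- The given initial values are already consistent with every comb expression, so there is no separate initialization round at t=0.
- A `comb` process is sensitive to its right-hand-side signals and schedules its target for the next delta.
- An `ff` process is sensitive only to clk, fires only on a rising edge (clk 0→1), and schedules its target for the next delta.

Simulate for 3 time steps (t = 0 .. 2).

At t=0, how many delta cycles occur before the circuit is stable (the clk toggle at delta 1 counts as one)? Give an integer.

2

[bits: clk,w0,w1,w2]
t=0: Δ0=0011 Δ1=1011 Δ2=1001 | 2Δ
t=1: Δ0=1001 Δ1=0001 | 1Δ
t=2: Δ0=0001 Δ1=1001 Δ2=1101 Δ3=1100 | 3Δ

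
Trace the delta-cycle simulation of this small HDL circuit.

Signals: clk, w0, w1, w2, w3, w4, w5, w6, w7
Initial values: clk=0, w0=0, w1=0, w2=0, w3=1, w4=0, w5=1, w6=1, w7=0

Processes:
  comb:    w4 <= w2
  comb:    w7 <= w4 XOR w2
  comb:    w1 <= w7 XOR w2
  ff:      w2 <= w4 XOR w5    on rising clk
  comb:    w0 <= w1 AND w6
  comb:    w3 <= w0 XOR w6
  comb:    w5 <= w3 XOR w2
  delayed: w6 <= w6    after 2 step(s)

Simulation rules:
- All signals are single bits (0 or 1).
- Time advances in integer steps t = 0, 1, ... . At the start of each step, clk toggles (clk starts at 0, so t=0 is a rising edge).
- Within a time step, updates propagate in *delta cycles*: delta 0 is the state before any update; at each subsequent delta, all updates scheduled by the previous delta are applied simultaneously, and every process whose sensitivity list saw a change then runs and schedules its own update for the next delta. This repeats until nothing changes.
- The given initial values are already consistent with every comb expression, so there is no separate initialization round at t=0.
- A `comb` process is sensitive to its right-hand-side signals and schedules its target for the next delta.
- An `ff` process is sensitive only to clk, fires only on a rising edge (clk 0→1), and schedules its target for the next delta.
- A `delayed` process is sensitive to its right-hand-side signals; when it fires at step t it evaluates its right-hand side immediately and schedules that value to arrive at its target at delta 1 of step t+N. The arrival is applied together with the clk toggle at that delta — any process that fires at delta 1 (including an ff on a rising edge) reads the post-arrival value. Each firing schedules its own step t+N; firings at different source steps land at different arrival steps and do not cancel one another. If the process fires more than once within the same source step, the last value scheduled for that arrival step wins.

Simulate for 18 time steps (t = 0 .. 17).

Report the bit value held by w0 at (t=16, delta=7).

1

t=0 Δ0: w5=1 w3=1 w0=0 w1=0 w7=0 clk=0 w4=0 w2=0 w6=1
  Δ1: clk:0→1
  Δ2: w2:0→1
  Δ3: w5:1→0, w1:0→1, w7:0→1, w4:0→1
  Δ4: w0:0→1, w1:1→0, w7:1→0
  Δ5: w3:1→0, w0:1→0, w1:0→1
  Δ6: w5:0→1, w3:0→1, w0:0→1
  Δ7: w5:1→0, w3:1→0
  Δ8: w5:0→1
  (8Δ to stable)
t=1 Δ0: w5=1 w3=0 w0=1 w1=1 w7=0 clk=1 w4=1 w2=1 w6=1
  Δ1: clk:1→0
  (1Δ to stable)
t=2 Δ0: w5=1 w3=0 w0=1 w1=1 w7=0 clk=0 w4=1 w2=1 w6=1
  Δ1: clk:0→1
  Δ2: w2:1→0
  Δ3: w5:1→0, w1:1→0, w7:0→1, w4:1→0
  Δ4: w0:1→0, w1:0→1, w7:1→0
  Δ5: w3:0→1, w0:0→1, w1:1→0
  Δ6: w5:0→1, w3:1→0, w0:1→0
  Δ7: w5:1→0, w3:0→1
  Δ8: w5:0→1
  (8Δ to stable)
t=3 Δ0: w5=1 w3=1 w0=0 w1=0 w7=0 clk=1 w4=0 w2=0 w6=1
  Δ1: clk:1→0
  (1Δ to stable)
t=4 Δ0: w5=1 w3=1 w0=0 w1=0 w7=0 clk=0 w4=0 w2=0 w6=1
  Δ1: clk:0→1
  Δ2: w2:0→1
  Δ3: w5:1→0, w1:0→1, w7:0→1, w4:0→1
  Δ4: w0:0→1, w1:1→0, w7:1→0
  Δ5: w3:1→0, w0:1→0, w1:0→1
  Δ6: w5:0→1, w3:0→1, w0:0→1
  Δ7: w5:1→0, w3:1→0
  Δ8: w5:0→1
  (8Δ to stable)
t=5 Δ0: w5=1 w3=0 w0=1 w1=1 w7=0 clk=1 w4=1 w2=1 w6=1
  Δ1: clk:1→0
  (1Δ to stable)
t=6 Δ0: w5=1 w3=0 w0=1 w1=1 w7=0 clk=0 w4=1 w2=1 w6=1
  Δ1: clk:0→1
  Δ2: w2:1→0
  Δ3: w5:1→0, w1:1→0, w7:0→1, w4:1→0
  Δ4: w0:1→0, w1:0→1, w7:1→0
  Δ5: w3:0→1, w0:0→1, w1:1→0
  Δ6: w5:0→1, w3:1→0, w0:1→0
  Δ7: w5:1→0, w3:0→1
  Δ8: w5:0→1
  (8Δ to stable)
t=7 Δ0: w5=1 w3=1 w0=0 w1=0 w7=0 clk=1 w4=0 w2=0 w6=1
  Δ1: clk:1→0
  (1Δ to stable)
t=8 Δ0: w5=1 w3=1 w0=0 w1=0 w7=0 clk=0 w4=0 w2=0 w6=1
  Δ1: clk:0→1
  Δ2: w2:0→1
  Δ3: w5:1→0, w1:0→1, w7:0→1, w4:0→1
  Δ4: w0:0→1, w1:1→0, w7:1→0
  Δ5: w3:1→0, w0:1→0, w1:0→1
  Δ6: w5:0→1, w3:0→1, w0:0→1
  Δ7: w5:1→0, w3:1→0
  Δ8: w5:0→1
  (8Δ to stable)
t=9 Δ0: w5=1 w3=0 w0=1 w1=1 w7=0 clk=1 w4=1 w2=1 w6=1
  Δ1: clk:1→0
  (1Δ to stable)
t=10 Δ0: w5=1 w3=0 w0=1 w1=1 w7=0 clk=0 w4=1 w2=1 w6=1
  Δ1: clk:0→1
  Δ2: w2:1→0
  Δ3: w5:1→0, w1:1→0, w7:0→1, w4:1→0
  Δ4: w0:1→0, w1:0→1, w7:1→0
  Δ5: w3:0→1, w0:0→1, w1:1→0
  Δ6: w5:0→1, w3:1→0, w0:1→0
  Δ7: w5:1→0, w3:0→1
  Δ8: w5:0→1
  (8Δ to stable)
t=11 Δ0: w5=1 w3=1 w0=0 w1=0 w7=0 clk=1 w4=0 w2=0 w6=1
  Δ1: clk:1→0
  (1Δ to stable)
t=12 Δ0: w5=1 w3=1 w0=0 w1=0 w7=0 clk=0 w4=0 w2=0 w6=1
  Δ1: clk:0→1
  Δ2: w2:0→1
  Δ3: w5:1→0, w1:0→1, w7:0→1, w4:0→1
  Δ4: w0:0→1, w1:1→0, w7:1→0
  Δ5: w3:1→0, w0:1→0, w1:0→1
  Δ6: w5:0→1, w3:0→1, w0:0→1
  Δ7: w5:1→0, w3:1→0
  Δ8: w5:0→1
  (8Δ to stable)
t=13 Δ0: w5=1 w3=0 w0=1 w1=1 w7=0 clk=1 w4=1 w2=1 w6=1
  Δ1: clk:1→0
  (1Δ to stable)
t=14 Δ0: w5=1 w3=0 w0=1 w1=1 w7=0 clk=0 w4=1 w2=1 w6=1
  Δ1: clk:0→1
  Δ2: w2:1→0
  Δ3: w5:1→0, w1:1→0, w7:0→1, w4:1→0
  Δ4: w0:1→0, w1:0→1, w7:1→0
  Δ5: w3:0→1, w0:0→1, w1:1→0
  Δ6: w5:0→1, w3:1→0, w0:1→0
  Δ7: w5:1→0, w3:0→1
  Δ8: w5:0→1
  (8Δ to stable)
t=15 Δ0: w5=1 w3=1 w0=0 w1=0 w7=0 clk=1 w4=0 w2=0 w6=1
  Δ1: clk:1→0
  (1Δ to stable)
t=16 Δ0: w5=1 w3=1 w0=0 w1=0 w7=0 clk=0 w4=0 w2=0 w6=1
  Δ1: clk:0→1
  Δ2: w2:0→1
  Δ3: w5:1→0, w1:0→1, w7:0→1, w4:0→1
  Δ4: w0:0→1, w1:1→0, w7:1→0
  Δ5: w3:1→0, w0:1→0, w1:0→1
  Δ6: w5:0→1, w3:0→1, w0:0→1
  Δ7: w5:1→0, w3:1→0
  Δ8: w5:0→1
  (8Δ to stable)
t=17 Δ0: w5=1 w3=0 w0=1 w1=1 w7=0 clk=1 w4=1 w2=1 w6=1
  Δ1: clk:1→0
  (1Δ to stable)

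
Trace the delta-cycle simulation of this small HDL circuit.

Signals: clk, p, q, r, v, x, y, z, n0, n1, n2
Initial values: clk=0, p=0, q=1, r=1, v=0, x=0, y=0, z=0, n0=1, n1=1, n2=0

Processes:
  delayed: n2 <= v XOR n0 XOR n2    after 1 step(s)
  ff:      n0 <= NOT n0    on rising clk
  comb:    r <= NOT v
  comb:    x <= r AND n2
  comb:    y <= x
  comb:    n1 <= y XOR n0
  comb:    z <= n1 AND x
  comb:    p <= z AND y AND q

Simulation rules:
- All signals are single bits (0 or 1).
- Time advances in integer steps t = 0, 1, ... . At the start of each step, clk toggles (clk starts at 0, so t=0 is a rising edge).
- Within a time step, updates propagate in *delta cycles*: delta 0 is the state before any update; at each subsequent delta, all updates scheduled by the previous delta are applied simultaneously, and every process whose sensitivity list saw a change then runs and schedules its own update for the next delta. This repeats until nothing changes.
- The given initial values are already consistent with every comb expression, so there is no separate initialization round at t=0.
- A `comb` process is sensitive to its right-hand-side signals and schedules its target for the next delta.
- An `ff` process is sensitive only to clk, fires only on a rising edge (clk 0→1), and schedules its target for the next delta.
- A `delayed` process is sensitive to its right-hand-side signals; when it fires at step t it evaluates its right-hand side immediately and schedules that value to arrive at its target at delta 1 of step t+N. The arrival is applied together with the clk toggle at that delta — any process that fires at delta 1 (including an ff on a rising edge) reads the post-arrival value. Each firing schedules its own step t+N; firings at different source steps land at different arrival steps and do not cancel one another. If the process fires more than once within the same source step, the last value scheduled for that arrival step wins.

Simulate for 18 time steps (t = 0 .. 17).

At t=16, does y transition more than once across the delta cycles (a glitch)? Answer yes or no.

t0.Δ0 x=0 y=0 n0=1 z=0 n1=1 p=0 v=0 r=1 n2=0 clk=0 q=1
t0.Δ1 x=0 y=0 n0=1 z=0 n1=1 p=0 v=0 r=1 n2=0 clk=1 q=1
t0.Δ2 x=0 y=0 n0=0 z=0 n1=1 p=0 v=0 r=1 n2=0 clk=1 q=1
t0.Δ3 x=0 y=0 n0=0 z=0 n1=0 p=0 v=0 r=1 n2=0 clk=1 q=1
t1.Δ0 x=0 y=0 n0=0 z=0 n1=0 p=0 v=0 r=1 n2=0 clk=1 q=1
t1.Δ1 x=0 y=0 n0=0 z=0 n1=0 p=0 v=0 r=1 n2=0 clk=0 q=1
t2.Δ0 x=0 y=0 n0=0 z=0 n1=0 p=0 v=0 r=1 n2=0 clk=0 q=1
t2.Δ1 x=0 y=0 n0=0 z=0 n1=0 p=0 v=0 r=1 n2=0 clk=1 q=1
t2.Δ2 x=0 y=0 n0=1 z=0 n1=0 p=0 v=0 r=1 n2=0 clk=1 q=1
t2.Δ3 x=0 y=0 n0=1 z=0 n1=1 p=0 v=0 r=1 n2=0 clk=1 q=1
t3.Δ0 x=0 y=0 n0=1 z=0 n1=1 p=0 v=0 r=1 n2=0 clk=1 q=1
t3.Δ1 x=0 y=0 n0=1 z=0 n1=1 p=0 v=0 r=1 n2=1 clk=0 q=1
t3.Δ2 x=1 y=0 n0=1 z=0 n1=1 p=0 v=0 r=1 n2=1 clk=0 q=1
t3.Δ3 x=1 y=1 n0=1 z=1 n1=1 p=0 v=0 r=1 n2=1 clk=0 q=1
t3.Δ4 x=1 y=1 n0=1 z=1 n1=0 p=1 v=0 r=1 n2=1 clk=0 q=1
t3.Δ5 x=1 y=1 n0=1 z=0 n1=0 p=1 v=0 r=1 n2=1 clk=0 q=1
t3.Δ6 x=1 y=1 n0=1 z=0 n1=0 p=0 v=0 r=1 n2=1 clk=0 q=1
t4.Δ0 x=1 y=1 n0=1 z=0 n1=0 p=0 v=0 r=1 n2=1 clk=0 q=1
t4.Δ1 x=1 y=1 n0=1 z=0 n1=0 p=0 v=0 r=1 n2=0 clk=1 q=1
t4.Δ2 x=0 y=1 n0=0 z=0 n1=0 p=0 v=0 r=1 n2=0 clk=1 q=1
t4.Δ3 x=0 y=0 n0=0 z=0 n1=1 p=0 v=0 r=1 n2=0 clk=1 q=1
t4.Δ4 x=0 y=0 n0=0 z=0 n1=0 p=0 v=0 r=1 n2=0 clk=1 q=1
t5.Δ0 x=0 y=0 n0=0 z=0 n1=0 p=0 v=0 r=1 n2=0 clk=1 q=1
t5.Δ1 x=0 y=0 n0=0 z=0 n1=0 p=0 v=0 r=1 n2=0 clk=0 q=1
t6.Δ0 x=0 y=0 n0=0 z=0 n1=0 p=0 v=0 r=1 n2=0 clk=0 q=1
t6.Δ1 x=0 y=0 n0=0 z=0 n1=0 p=0 v=0 r=1 n2=0 clk=1 q=1
t6.Δ2 x=0 y=0 n0=1 z=0 n1=0 p=0 v=0 r=1 n2=0 clk=1 q=1
t6.Δ3 x=0 y=0 n0=1 z=0 n1=1 p=0 v=0 r=1 n2=0 clk=1 q=1
t7.Δ0 x=0 y=0 n0=1 z=0 n1=1 p=0 v=0 r=1 n2=0 clk=1 q=1
t7.Δ1 x=0 y=0 n0=1 z=0 n1=1 p=0 v=0 r=1 n2=1 clk=0 q=1
t7.Δ2 x=1 y=0 n0=1 z=0 n1=1 p=0 v=0 r=1 n2=1 clk=0 q=1
t7.Δ3 x=1 y=1 n0=1 z=1 n1=1 p=0 v=0 r=1 n2=1 clk=0 q=1
t7.Δ4 x=1 y=1 n0=1 z=1 n1=0 p=1 v=0 r=1 n2=1 clk=0 q=1
t7.Δ5 x=1 y=1 n0=1 z=0 n1=0 p=1 v=0 r=1 n2=1 clk=0 q=1
t7.Δ6 x=1 y=1 n0=1 z=0 n1=0 p=0 v=0 r=1 n2=1 clk=0 q=1
t8.Δ0 x=1 y=1 n0=1 z=0 n1=0 p=0 v=0 r=1 n2=1 clk=0 q=1
t8.Δ1 x=1 y=1 n0=1 z=0 n1=0 p=0 v=0 r=1 n2=0 clk=1 q=1
t8.Δ2 x=0 y=1 n0=0 z=0 n1=0 p=0 v=0 r=1 n2=0 clk=1 q=1
t8.Δ3 x=0 y=0 n0=0 z=0 n1=1 p=0 v=0 r=1 n2=0 clk=1 q=1
t8.Δ4 x=0 y=0 n0=0 z=0 n1=0 p=0 v=0 r=1 n2=0 clk=1 q=1
t9.Δ0 x=0 y=0 n0=0 z=0 n1=0 p=0 v=0 r=1 n2=0 clk=1 q=1
t9.Δ1 x=0 y=0 n0=0 z=0 n1=0 p=0 v=0 r=1 n2=0 clk=0 q=1
t10.Δ0 x=0 y=0 n0=0 z=0 n1=0 p=0 v=0 r=1 n2=0 clk=0 q=1
t10.Δ1 x=0 y=0 n0=0 z=0 n1=0 p=0 v=0 r=1 n2=0 clk=1 q=1
t10.Δ2 x=0 y=0 n0=1 z=0 n1=0 p=0 v=0 r=1 n2=0 clk=1 q=1
t10.Δ3 x=0 y=0 n0=1 z=0 n1=1 p=0 v=0 r=1 n2=0 clk=1 q=1
t11.Δ0 x=0 y=0 n0=1 z=0 n1=1 p=0 v=0 r=1 n2=0 clk=1 q=1
t11.Δ1 x=0 y=0 n0=1 z=0 n1=1 p=0 v=0 r=1 n2=1 clk=0 q=1
t11.Δ2 x=1 y=0 n0=1 z=0 n1=1 p=0 v=0 r=1 n2=1 clk=0 q=1
t11.Δ3 x=1 y=1 n0=1 z=1 n1=1 p=0 v=0 r=1 n2=1 clk=0 q=1
t11.Δ4 x=1 y=1 n0=1 z=1 n1=0 p=1 v=0 r=1 n2=1 clk=0 q=1
t11.Δ5 x=1 y=1 n0=1 z=0 n1=0 p=1 v=0 r=1 n2=1 clk=0 q=1
t11.Δ6 x=1 y=1 n0=1 z=0 n1=0 p=0 v=0 r=1 n2=1 clk=0 q=1
t12.Δ0 x=1 y=1 n0=1 z=0 n1=0 p=0 v=0 r=1 n2=1 clk=0 q=1
t12.Δ1 x=1 y=1 n0=1 z=0 n1=0 p=0 v=0 r=1 n2=0 clk=1 q=1
t12.Δ2 x=0 y=1 n0=0 z=0 n1=0 p=0 v=0 r=1 n2=0 clk=1 q=1
t12.Δ3 x=0 y=0 n0=0 z=0 n1=1 p=0 v=0 r=1 n2=0 clk=1 q=1
t12.Δ4 x=0 y=0 n0=0 z=0 n1=0 p=0 v=0 r=1 n2=0 clk=1 q=1
t13.Δ0 x=0 y=0 n0=0 z=0 n1=0 p=0 v=0 r=1 n2=0 clk=1 q=1
t13.Δ1 x=0 y=0 n0=0 z=0 n1=0 p=0 v=0 r=1 n2=0 clk=0 q=1
t14.Δ0 x=0 y=0 n0=0 z=0 n1=0 p=0 v=0 r=1 n2=0 clk=0 q=1
t14.Δ1 x=0 y=0 n0=0 z=0 n1=0 p=0 v=0 r=1 n2=0 clk=1 q=1
t14.Δ2 x=0 y=0 n0=1 z=0 n1=0 p=0 v=0 r=1 n2=0 clk=1 q=1
t14.Δ3 x=0 y=0 n0=1 z=0 n1=1 p=0 v=0 r=1 n2=0 clk=1 q=1
t15.Δ0 x=0 y=0 n0=1 z=0 n1=1 p=0 v=0 r=1 n2=0 clk=1 q=1
t15.Δ1 x=0 y=0 n0=1 z=0 n1=1 p=0 v=0 r=1 n2=1 clk=0 q=1
t15.Δ2 x=1 y=0 n0=1 z=0 n1=1 p=0 v=0 r=1 n2=1 clk=0 q=1
t15.Δ3 x=1 y=1 n0=1 z=1 n1=1 p=0 v=0 r=1 n2=1 clk=0 q=1
t15.Δ4 x=1 y=1 n0=1 z=1 n1=0 p=1 v=0 r=1 n2=1 clk=0 q=1
t15.Δ5 x=1 y=1 n0=1 z=0 n1=0 p=1 v=0 r=1 n2=1 clk=0 q=1
t15.Δ6 x=1 y=1 n0=1 z=0 n1=0 p=0 v=0 r=1 n2=1 clk=0 q=1
t16.Δ0 x=1 y=1 n0=1 z=0 n1=0 p=0 v=0 r=1 n2=1 clk=0 q=1
t16.Δ1 x=1 y=1 n0=1 z=0 n1=0 p=0 v=0 r=1 n2=0 clk=1 q=1
t16.Δ2 x=0 y=1 n0=0 z=0 n1=0 p=0 v=0 r=1 n2=0 clk=1 q=1
t16.Δ3 x=0 y=0 n0=0 z=0 n1=1 p=0 v=0 r=1 n2=0 clk=1 q=1
t16.Δ4 x=0 y=0 n0=0 z=0 n1=0 p=0 v=0 r=1 n2=0 clk=1 q=1
t17.Δ0 x=0 y=0 n0=0 z=0 n1=0 p=0 v=0 r=1 n2=0 clk=1 q=1
t17.Δ1 x=0 y=0 n0=0 z=0 n1=0 p=0 v=0 r=1 n2=0 clk=0 q=1

no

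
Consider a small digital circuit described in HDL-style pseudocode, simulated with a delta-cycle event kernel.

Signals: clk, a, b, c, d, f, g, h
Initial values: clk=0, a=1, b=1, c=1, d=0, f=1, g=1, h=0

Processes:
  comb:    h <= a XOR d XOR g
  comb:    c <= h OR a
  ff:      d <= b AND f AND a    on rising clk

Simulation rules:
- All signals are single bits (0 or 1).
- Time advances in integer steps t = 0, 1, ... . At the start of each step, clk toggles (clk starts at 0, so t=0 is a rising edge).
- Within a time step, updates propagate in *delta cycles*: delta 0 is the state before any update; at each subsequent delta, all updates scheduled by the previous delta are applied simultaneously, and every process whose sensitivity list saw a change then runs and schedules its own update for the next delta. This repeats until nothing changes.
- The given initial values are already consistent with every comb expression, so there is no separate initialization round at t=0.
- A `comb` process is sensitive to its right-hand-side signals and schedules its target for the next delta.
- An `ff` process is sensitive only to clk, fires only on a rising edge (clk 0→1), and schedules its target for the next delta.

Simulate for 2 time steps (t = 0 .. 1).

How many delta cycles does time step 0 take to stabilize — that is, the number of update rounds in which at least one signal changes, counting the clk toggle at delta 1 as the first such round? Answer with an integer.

t0.Δ0 a=1 h=0 clk=0 b=1 g=1 c=1 d=0 f=1
t0.Δ1 a=1 h=0 clk=1 b=1 g=1 c=1 d=0 f=1
t0.Δ2 a=1 h=0 clk=1 b=1 g=1 c=1 d=1 f=1
t0.Δ3 a=1 h=1 clk=1 b=1 g=1 c=1 d=1 f=1
t1.Δ0 a=1 h=1 clk=1 b=1 g=1 c=1 d=1 f=1
t1.Δ1 a=1 h=1 clk=0 b=1 g=1 c=1 d=1 f=1

3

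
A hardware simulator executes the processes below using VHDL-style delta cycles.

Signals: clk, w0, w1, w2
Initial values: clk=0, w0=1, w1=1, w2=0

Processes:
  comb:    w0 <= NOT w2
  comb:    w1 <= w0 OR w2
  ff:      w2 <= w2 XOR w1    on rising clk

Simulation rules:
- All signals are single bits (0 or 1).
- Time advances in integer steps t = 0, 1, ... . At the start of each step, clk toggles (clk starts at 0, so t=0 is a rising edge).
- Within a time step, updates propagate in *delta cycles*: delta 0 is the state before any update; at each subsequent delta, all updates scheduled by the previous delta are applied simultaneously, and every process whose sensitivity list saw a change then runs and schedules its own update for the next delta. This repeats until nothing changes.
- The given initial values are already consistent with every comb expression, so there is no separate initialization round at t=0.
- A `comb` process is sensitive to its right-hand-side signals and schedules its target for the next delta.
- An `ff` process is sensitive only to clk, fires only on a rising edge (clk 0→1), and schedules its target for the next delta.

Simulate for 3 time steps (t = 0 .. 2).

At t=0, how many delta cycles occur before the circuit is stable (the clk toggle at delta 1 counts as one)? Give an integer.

3

[bits: clk,w0,w2,w1]
t=0: Δ0=0101 Δ1=1101 Δ2=1111 Δ3=1011 | 3Δ
t=1: Δ0=1011 Δ1=0011 | 1Δ
t=2: Δ0=0011 Δ1=1011 Δ2=1001 Δ3=1100 Δ4=1101 | 4Δ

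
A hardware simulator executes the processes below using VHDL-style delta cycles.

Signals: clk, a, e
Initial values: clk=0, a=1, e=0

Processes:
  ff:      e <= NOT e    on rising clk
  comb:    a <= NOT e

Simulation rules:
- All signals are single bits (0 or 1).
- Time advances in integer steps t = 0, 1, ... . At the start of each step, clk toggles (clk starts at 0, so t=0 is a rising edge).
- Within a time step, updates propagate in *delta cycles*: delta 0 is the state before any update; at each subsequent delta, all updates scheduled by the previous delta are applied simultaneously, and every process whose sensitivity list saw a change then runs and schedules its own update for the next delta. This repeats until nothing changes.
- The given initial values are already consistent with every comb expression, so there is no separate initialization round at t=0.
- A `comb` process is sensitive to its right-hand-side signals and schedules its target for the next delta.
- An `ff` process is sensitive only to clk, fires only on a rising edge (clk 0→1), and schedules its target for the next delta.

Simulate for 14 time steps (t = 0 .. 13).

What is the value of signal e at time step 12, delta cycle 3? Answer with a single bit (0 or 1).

[bits: a,e,clk]
t=0: Δ0=100 Δ1=101 Δ2=111 Δ3=011 | 3Δ
t=1: Δ0=011 Δ1=010 | 1Δ
t=2: Δ0=010 Δ1=011 Δ2=001 Δ3=101 | 3Δ
t=3: Δ0=101 Δ1=100 | 1Δ
t=4: Δ0=100 Δ1=101 Δ2=111 Δ3=011 | 3Δ
t=5: Δ0=011 Δ1=010 | 1Δ
t=6: Δ0=010 Δ1=011 Δ2=001 Δ3=101 | 3Δ
t=7: Δ0=101 Δ1=100 | 1Δ
t=8: Δ0=100 Δ1=101 Δ2=111 Δ3=011 | 3Δ
t=9: Δ0=011 Δ1=010 | 1Δ
t=10: Δ0=010 Δ1=011 Δ2=001 Δ3=101 | 3Δ
t=11: Δ0=101 Δ1=100 | 1Δ
t=12: Δ0=100 Δ1=101 Δ2=111 Δ3=011 | 3Δ
t=13: Δ0=011 Δ1=010 | 1Δ

1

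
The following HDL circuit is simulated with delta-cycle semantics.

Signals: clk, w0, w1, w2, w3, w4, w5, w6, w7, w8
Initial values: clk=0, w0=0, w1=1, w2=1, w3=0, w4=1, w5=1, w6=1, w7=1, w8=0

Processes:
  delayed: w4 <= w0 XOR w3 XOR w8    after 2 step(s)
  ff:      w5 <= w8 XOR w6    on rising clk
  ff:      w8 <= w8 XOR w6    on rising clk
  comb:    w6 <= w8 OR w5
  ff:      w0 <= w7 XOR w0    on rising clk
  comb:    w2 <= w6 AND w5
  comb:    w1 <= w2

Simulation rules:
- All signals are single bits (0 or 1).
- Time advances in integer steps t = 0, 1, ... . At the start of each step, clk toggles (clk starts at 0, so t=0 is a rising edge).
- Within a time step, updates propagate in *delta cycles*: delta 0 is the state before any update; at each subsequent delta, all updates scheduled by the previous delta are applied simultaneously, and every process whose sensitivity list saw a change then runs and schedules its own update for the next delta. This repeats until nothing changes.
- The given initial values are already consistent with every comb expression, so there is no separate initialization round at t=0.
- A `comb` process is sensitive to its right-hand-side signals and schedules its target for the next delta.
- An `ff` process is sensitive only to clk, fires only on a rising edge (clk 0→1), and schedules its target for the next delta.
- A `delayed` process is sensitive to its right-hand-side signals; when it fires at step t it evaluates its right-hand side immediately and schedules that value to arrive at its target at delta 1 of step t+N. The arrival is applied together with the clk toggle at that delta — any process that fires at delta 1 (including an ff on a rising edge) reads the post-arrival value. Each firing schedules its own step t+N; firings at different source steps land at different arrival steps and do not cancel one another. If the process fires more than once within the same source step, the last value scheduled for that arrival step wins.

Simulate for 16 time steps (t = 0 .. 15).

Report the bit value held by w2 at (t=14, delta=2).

t=0 Δ0: w8=0 w6=1 w0=0 w5=1 w2=1 w3=0 clk=0 w7=1 w4=1 w1=1
  Δ1: clk:0→1
  Δ2: w8:0→1, w0:0→1
  (2Δ to stable)
t=1 Δ0: w8=1 w6=1 w0=1 w5=1 w2=1 w3=0 clk=1 w7=1 w4=1 w1=1
  Δ1: clk:1→0
  (1Δ to stable)
t=2 Δ0: w8=1 w6=1 w0=1 w5=1 w2=1 w3=0 clk=0 w7=1 w4=1 w1=1
  Δ1: clk:0→1, w4:1→0
  Δ2: w8:1→0, w0:1→0, w5:1→0
  Δ3: w6:1→0, w2:1→0
  Δ4: w1:1→0
  (4Δ to stable)
t=3 Δ0: w8=0 w6=0 w0=0 w5=0 w2=0 w3=0 clk=1 w7=1 w4=0 w1=0
  Δ1: clk:1→0
  (1Δ to stable)
t=4 Δ0: w8=0 w6=0 w0=0 w5=0 w2=0 w3=0 clk=0 w7=1 w4=0 w1=0
  Δ1: clk:0→1
  Δ2: w0:0→1
  (2Δ to stable)
t=5 Δ0: w8=0 w6=0 w0=1 w5=0 w2=0 w3=0 clk=1 w7=1 w4=0 w1=0
  Δ1: clk:1→0
  (1Δ to stable)
t=6 Δ0: w8=0 w6=0 w0=1 w5=0 w2=0 w3=0 clk=0 w7=1 w4=0 w1=0
  Δ1: clk:0→1, w4:0→1
  Δ2: w0:1→0
  (2Δ to stable)
t=7 Δ0: w8=0 w6=0 w0=0 w5=0 w2=0 w3=0 clk=1 w7=1 w4=1 w1=0
  Δ1: clk:1→0
  (1Δ to stable)
t=8 Δ0: w8=0 w6=0 w0=0 w5=0 w2=0 w3=0 clk=0 w7=1 w4=1 w1=0
  Δ1: clk:0→1, w4:1→0
  Δ2: w0:0→1
  (2Δ to stable)
t=9 Δ0: w8=0 w6=0 w0=1 w5=0 w2=0 w3=0 clk=1 w7=1 w4=0 w1=0
  Δ1: clk:1→0
  (1Δ to stable)
t=10 Δ0: w8=0 w6=0 w0=1 w5=0 w2=0 w3=0 clk=0 w7=1 w4=0 w1=0
  Δ1: clk:0→1, w4:0→1
  Δ2: w0:1→0
  (2Δ to stable)
t=11 Δ0: w8=0 w6=0 w0=0 w5=0 w2=0 w3=0 clk=1 w7=1 w4=1 w1=0
  Δ1: clk:1→0
  (1Δ to stable)
t=12 Δ0: w8=0 w6=0 w0=0 w5=0 w2=0 w3=0 clk=0 w7=1 w4=1 w1=0
  Δ1: clk:0→1, w4:1→0
  Δ2: w0:0→1
  (2Δ to stable)
t=13 Δ0: w8=0 w6=0 w0=1 w5=0 w2=0 w3=0 clk=1 w7=1 w4=0 w1=0
  Δ1: clk:1→0
  (1Δ to stable)
t=14 Δ0: w8=0 w6=0 w0=1 w5=0 w2=0 w3=0 clk=0 w7=1 w4=0 w1=0
  Δ1: clk:0→1, w4:0→1
  Δ2: w0:1→0
  (2Δ to stable)
t=15 Δ0: w8=0 w6=0 w0=0 w5=0 w2=0 w3=0 clk=1 w7=1 w4=1 w1=0
  Δ1: clk:1→0
  (1Δ to stable)

0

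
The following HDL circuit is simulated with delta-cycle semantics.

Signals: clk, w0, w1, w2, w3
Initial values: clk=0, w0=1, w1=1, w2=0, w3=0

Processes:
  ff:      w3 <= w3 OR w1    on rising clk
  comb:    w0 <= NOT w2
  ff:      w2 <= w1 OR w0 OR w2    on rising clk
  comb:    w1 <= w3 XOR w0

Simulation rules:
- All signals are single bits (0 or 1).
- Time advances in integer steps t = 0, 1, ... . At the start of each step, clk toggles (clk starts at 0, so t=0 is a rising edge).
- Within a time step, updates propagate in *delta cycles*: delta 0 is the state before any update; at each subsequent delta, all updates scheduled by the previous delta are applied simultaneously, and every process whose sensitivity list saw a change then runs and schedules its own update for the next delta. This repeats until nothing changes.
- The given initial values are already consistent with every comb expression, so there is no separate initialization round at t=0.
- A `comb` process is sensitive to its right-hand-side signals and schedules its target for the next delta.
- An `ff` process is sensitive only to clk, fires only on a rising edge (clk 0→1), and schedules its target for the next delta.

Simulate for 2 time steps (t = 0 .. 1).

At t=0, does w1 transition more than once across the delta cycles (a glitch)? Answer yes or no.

t0.Δ0 clk=0 w2=0 w3=0 w1=1 w0=1
t0.Δ1 clk=1 w2=0 w3=0 w1=1 w0=1
t0.Δ2 clk=1 w2=1 w3=1 w1=1 w0=1
t0.Δ3 clk=1 w2=1 w3=1 w1=0 w0=0
t0.Δ4 clk=1 w2=1 w3=1 w1=1 w0=0
t1.Δ0 clk=1 w2=1 w3=1 w1=1 w0=0
t1.Δ1 clk=0 w2=1 w3=1 w1=1 w0=0

yes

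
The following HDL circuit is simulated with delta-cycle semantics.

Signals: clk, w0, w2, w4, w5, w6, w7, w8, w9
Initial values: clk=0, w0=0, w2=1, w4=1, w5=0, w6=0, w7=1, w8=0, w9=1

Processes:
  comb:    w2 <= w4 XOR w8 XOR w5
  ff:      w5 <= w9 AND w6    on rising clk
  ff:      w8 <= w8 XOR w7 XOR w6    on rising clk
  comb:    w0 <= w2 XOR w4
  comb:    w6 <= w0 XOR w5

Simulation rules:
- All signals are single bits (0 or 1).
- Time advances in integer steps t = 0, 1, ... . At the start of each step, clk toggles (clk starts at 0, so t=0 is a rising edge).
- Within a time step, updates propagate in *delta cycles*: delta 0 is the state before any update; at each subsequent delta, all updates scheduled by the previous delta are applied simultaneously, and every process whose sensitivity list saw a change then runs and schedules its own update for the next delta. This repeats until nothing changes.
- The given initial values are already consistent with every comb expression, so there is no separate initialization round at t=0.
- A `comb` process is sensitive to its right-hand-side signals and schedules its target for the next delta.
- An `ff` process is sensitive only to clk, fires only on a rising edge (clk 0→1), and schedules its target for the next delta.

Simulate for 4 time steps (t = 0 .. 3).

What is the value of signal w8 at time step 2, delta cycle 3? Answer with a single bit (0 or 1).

1

t0.Δ0 w7=1 clk=0 w8=0 w9=1 w0=0 w2=1 w4=1 w6=0 w5=0
t0.Δ1 w7=1 clk=1 w8=0 w9=1 w0=0 w2=1 w4=1 w6=0 w5=0
t0.Δ2 w7=1 clk=1 w8=1 w9=1 w0=0 w2=1 w4=1 w6=0 w5=0
t0.Δ3 w7=1 clk=1 w8=1 w9=1 w0=0 w2=0 w4=1 w6=0 w5=0
t0.Δ4 w7=1 clk=1 w8=1 w9=1 w0=1 w2=0 w4=1 w6=0 w5=0
t0.Δ5 w7=1 clk=1 w8=1 w9=1 w0=1 w2=0 w4=1 w6=1 w5=0
t1.Δ0 w7=1 clk=1 w8=1 w9=1 w0=1 w2=0 w4=1 w6=1 w5=0
t1.Δ1 w7=1 clk=0 w8=1 w9=1 w0=1 w2=0 w4=1 w6=1 w5=0
t2.Δ0 w7=1 clk=0 w8=1 w9=1 w0=1 w2=0 w4=1 w6=1 w5=0
t2.Δ1 w7=1 clk=1 w8=1 w9=1 w0=1 w2=0 w4=1 w6=1 w5=0
t2.Δ2 w7=1 clk=1 w8=1 w9=1 w0=1 w2=0 w4=1 w6=1 w5=1
t2.Δ3 w7=1 clk=1 w8=1 w9=1 w0=1 w2=1 w4=1 w6=0 w5=1
t2.Δ4 w7=1 clk=1 w8=1 w9=1 w0=0 w2=1 w4=1 w6=0 w5=1
t2.Δ5 w7=1 clk=1 w8=1 w9=1 w0=0 w2=1 w4=1 w6=1 w5=1
t3.Δ0 w7=1 clk=1 w8=1 w9=1 w0=0 w2=1 w4=1 w6=1 w5=1
t3.Δ1 w7=1 clk=0 w8=1 w9=1 w0=0 w2=1 w4=1 w6=1 w5=1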